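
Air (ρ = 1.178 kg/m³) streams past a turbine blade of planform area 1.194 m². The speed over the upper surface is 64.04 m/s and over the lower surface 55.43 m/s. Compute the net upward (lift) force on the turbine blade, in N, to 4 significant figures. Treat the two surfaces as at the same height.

F ≈ 723.4 N

The faster flow above has the lower pressure; Bernoulli (same height) gives ΔP = ½ρ(v_up² − v_low²).
ΔP = ½·1.178·(64.04² − 55.43²) = 605.9 Pa.
Lift = ΔP · A = 605.9 × 1.194 = 723.4 N.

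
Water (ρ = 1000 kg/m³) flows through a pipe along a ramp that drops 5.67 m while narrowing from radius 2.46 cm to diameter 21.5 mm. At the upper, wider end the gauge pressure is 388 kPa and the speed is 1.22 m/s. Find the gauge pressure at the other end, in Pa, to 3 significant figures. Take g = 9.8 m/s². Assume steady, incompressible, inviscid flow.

P₂ = 424000 Pa

Mass conservation (A₁v₁ = A₂v₂) gives v₂ = 1.22 × 19.0/3.63 = 6.39 m/s.
Bernoulli: P₁ + ½ρv₁² + ρg h₁ = P₂ + ½ρv₂² + ρg h₂, so P₂ = P₁ + ½ρ(v₁² − v₂²) − ρg(h₂ − h₁).
P₂ = 388000 + ½·1000·(1.22² − 6.39²) − 1000·9.8·(−5.67) = 388000 + (-19700) − (-55600) = 424000 Pa.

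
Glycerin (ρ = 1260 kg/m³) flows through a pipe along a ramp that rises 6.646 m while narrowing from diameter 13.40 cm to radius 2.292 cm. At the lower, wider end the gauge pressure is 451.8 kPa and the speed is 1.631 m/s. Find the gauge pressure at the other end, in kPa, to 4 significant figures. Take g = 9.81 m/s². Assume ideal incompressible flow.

By continuity, v₂ = v₁·A₁/A₂ = 1.631·(141.0/16.50) = 13.94 m/s.
Energy conservation along the streamline gives P₂ = P₁ − ½ρ(v₂² − v₁²) − ρg(h₂ − h₁).
P₂ = 451800 + ½·1260·(1.631² − 13.94²) − 1260·9.81·(+6.646) = 451800 + (-120700) − (82150) = 249000 Pa.

P₂ ≈ 249.0 kPa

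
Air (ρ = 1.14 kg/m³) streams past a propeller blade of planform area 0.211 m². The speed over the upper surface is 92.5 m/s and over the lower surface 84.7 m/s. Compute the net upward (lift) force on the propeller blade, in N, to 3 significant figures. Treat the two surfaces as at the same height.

F ≈ 166 N

The faster flow above has the lower pressure; Bernoulli (same height) gives ΔP = ½ρ(v_up² − v_low²).
ΔP = ½·1.14·(92.5² − 84.7²) = 788 Pa.
Lift = ΔP · A = 788 × 0.211 = 166 N.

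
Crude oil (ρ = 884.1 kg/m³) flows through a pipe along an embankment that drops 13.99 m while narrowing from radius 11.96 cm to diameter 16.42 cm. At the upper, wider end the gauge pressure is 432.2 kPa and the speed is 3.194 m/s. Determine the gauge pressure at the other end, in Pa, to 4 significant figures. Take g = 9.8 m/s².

537600 Pa

Mass conservation (A₁v₁ = A₂v₂) gives v₂ = 3.194 × 449.4/211.8 = 6.778 m/s.
Bernoulli: P₁ + ½ρv₁² + ρg h₁ = P₂ + ½ρv₂² + ρg h₂, so P₂ = P₁ + ½ρ(v₁² − v₂²) − ρg(h₂ − h₁).
P₂ = 432200 + ½·884.1·(3.194² − 6.778²) − 884.1·9.8·(−13.99) = 432200 + (-15800) − (-121200) = 537600 Pa.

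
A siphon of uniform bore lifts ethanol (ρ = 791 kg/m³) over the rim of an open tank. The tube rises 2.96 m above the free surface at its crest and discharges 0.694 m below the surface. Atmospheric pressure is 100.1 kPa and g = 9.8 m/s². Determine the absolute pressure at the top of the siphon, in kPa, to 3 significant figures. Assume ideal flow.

P_top = 71.8 kPa

Bernoulli surface→outlet gives ½v² = g·h_out, so v = √(2·9.8·0.694) = 3.69 m/s.
The bore is uniform, so the speed at the crest is the same v. Bernoulli surface→crest: P_atm = P_top + ½ρv² + ρg·h_top.
P_top = 100100 − ½·791·3.69² − 791·9.8·2.96 = 71800 Pa.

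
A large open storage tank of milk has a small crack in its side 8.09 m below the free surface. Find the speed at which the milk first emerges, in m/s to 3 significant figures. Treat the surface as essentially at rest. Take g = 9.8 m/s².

With the surface at rest and both surface and jet at atmospheric pressure, Bernoulli gives ρg h = ½ρv², so v = √(2gh) = √(2·9.8·8.09) = 12.6 m/s.

v = 12.6 m/s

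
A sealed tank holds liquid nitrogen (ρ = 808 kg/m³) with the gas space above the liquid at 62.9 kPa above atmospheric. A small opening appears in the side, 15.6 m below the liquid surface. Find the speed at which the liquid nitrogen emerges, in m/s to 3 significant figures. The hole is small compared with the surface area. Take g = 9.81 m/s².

Take point 1 at the surface (v₁ ≈ 0) and point 2 at the hole (at atmospheric pressure). Bernoulli: P₁ + ρg h = P_atm + ½ρv₂².
With P₁ − P_atm = 62900 Pa, v₂ = √(2gh + 2ΔP/ρ) = √(2·9.81·15.6 + 2·62900/808) = 21.5 m/s.

21.5 m/s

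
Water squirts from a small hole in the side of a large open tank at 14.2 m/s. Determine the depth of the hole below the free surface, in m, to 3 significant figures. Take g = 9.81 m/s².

Inverting v = √(2gh) gives h = v² / 2g.
h = 14.2²/(2·9.81) = 202/19.62 = 10.3 m.

h = 10.3 m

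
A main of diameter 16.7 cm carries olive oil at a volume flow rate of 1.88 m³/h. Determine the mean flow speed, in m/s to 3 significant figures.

Q = 1.88 m³/h = 0.000522 m³/s.
v = Q/A = 0.000522 / 0.0219 = 0.0238 m/s.

v ≈ 0.0238 m/s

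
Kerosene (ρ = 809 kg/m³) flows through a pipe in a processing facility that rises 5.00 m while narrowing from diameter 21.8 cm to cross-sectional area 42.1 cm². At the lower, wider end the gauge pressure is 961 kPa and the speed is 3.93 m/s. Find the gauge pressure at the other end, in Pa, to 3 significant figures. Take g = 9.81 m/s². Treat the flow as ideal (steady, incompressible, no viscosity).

436000 Pa

Continuity gives A₁v₁ = A₂v₂, so v₂ = (373 cm²)/(42.1 cm²) × 3.93 m/s = 34.8 m/s.
Applying Bernoulli between the two ends and solving for P₂: P₂ = P₁ + ½ρ(v₁² − v₂²) − ρgΔh.
P₂ = 961000 + ½·809·(3.93² − 34.8²) − 809·9.81·(+5.00) = 961000 + (-485000) − (39700) = 436000 Pa.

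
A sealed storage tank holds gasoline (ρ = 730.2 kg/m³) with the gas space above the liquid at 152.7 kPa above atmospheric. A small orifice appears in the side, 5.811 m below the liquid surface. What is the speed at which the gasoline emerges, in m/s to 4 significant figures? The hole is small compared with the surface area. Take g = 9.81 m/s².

v ≈ 23.07 m/s

Take point 1 at the surface (v₁ ≈ 0) and point 2 at the hole (at atmospheric pressure). Bernoulli: P₁ + ρg h = P_atm + ½ρv₂².
With P₁ − P_atm = 152700 Pa, v₂ = √(2gh + 2ΔP/ρ) = √(2·9.81·5.811 + 2·152700/730.2) = 23.07 m/s.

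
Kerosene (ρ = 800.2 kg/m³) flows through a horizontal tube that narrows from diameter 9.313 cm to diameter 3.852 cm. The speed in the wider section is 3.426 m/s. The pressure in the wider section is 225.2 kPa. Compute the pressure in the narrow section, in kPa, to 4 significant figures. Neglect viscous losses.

Mass conservation (A₁v₁ = A₂v₂) gives v₂ = 3.426 × 68.12/11.65 = 20.03 m/s.
Bernoulli (h₁ = h₂): P₁ − P₂ = ½ρ(v₂² − v₁²).
P₂ = P₁ − ½ρ(v₂² − v₁²) = 225200 − ½·800.2·(20.03² − 3.426²) = 225200 − 155800 = 69440 Pa.

P₂ = 69.44 kPa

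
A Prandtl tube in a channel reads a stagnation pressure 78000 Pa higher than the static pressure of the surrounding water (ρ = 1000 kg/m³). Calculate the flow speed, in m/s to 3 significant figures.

The dynamic pressure equals the rise in static pressure at the stagnation point: ΔP = ½ρv².
v = √(2ΔP/ρ) = √(2·78000/1000) = 12.5 m/s.

12.5 m/s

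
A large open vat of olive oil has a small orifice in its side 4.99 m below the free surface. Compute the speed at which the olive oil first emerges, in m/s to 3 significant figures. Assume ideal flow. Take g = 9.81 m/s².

The surface is effectively still and both ends are open, so ½v² = gh and v = √(2·9.81·4.99) = 9.89 m/s.

v = 9.89 m/s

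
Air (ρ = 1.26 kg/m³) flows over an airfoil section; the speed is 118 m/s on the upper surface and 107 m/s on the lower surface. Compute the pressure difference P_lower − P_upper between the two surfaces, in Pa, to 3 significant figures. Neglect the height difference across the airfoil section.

ΔP ≈ 1560 Pa

Bernoulli (same height): P_lower − P_upper = ½ρ(v_upper² − v_lower²).
ΔP = ½·1.26·(118² − 107²) = 1560 Pa.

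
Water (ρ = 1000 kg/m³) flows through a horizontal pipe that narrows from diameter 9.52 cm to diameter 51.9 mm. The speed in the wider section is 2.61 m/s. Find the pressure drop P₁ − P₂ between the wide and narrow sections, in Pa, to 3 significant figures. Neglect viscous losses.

By continuity, v₂ = v₁·A₁/A₂ = 2.61·(71.2/21.2) = 8.78 m/s.
The pipe is horizontal, so Bernoulli reduces to P₁ + ½ρv₁² = P₂ + ½ρv₂².
P₁ − P₂ = ½·1000·(8.78² − 2.61²) = ½·1000·70.3 = 35200 Pa.

ΔP ≈ 35200 Pa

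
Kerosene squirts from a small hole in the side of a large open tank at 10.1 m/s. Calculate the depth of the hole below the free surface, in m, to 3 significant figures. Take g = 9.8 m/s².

h ≈ 5.20 m

Torricelli: v = √(2gh), so h = v²/(2g).
h = 10.1²/(2·9.8) = 102/19.60 = 5.20 m.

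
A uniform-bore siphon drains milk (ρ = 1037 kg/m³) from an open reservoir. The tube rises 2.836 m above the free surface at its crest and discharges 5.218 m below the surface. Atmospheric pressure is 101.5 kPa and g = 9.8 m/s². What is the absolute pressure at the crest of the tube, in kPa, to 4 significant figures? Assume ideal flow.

The outlet speed comes from Torricelli: v = √(2g·5.218) = 10.11 m/s.
The bore is uniform, so the speed at the crest is the same v. Bernoulli surface→crest: P_atm = P_top + ½ρv² + ρg·h_top.
P_top = 101500 − ½·1037·10.11² − 1037·9.8·2.836 = 19650 Pa.

P_top ≈ 19.65 kPa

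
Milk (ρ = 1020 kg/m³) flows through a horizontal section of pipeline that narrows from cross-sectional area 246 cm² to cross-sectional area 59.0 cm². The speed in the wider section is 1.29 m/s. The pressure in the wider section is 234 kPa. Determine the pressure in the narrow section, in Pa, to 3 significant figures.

P₂ ≈ 220000 Pa

Continuity gives A₁v₁ = A₂v₂, so v₂ = (246 cm²)/(59.0 cm²) × 1.29 m/s = 5.38 m/s.
With no height change, Bernoulli's equation is P₁ + ½ρv₁² = P₂ + ½ρv₂².
P₂ = P₁ − ½ρ(v₂² − v₁²) = 234000 − ½·1020·(5.38² − 1.29²) = 234000 − 13900 = 220000 Pa.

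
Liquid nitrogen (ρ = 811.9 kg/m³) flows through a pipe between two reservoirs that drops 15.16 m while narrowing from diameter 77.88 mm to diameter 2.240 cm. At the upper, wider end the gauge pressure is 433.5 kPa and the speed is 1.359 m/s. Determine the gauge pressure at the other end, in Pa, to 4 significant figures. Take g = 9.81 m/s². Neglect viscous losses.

P₂ ≈ 445400 Pa

Mass conservation (A₁v₁ = A₂v₂) gives v₂ = 1.359 × 47.64/3.941 = 16.43 m/s.
Applying Bernoulli between the two ends and solving for P₂: P₂ = P₁ + ½ρ(v₁² − v₂²) − ρgΔh.
P₂ = 433500 + ½·811.9·(1.359² − 16.43²) − 811.9·9.81·(−15.16) = 433500 + (-108800) − (-120700) = 445400 Pa.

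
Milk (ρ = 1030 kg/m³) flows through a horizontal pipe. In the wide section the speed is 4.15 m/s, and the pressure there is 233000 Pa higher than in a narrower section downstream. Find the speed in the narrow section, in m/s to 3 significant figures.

Horizontal Bernoulli: P₁ + ½ρv₁² = P₂ + ½ρv₂², so v₂² = v₁² + 2(P₁ − P₂)/ρ.
v₂ = √(4.15² + 2·233000/1030) = √(17.2 + 452) = 21.7 m/s.

21.7 m/s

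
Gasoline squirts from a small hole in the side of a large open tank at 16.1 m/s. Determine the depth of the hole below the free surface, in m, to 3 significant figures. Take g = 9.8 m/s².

Torricelli: v = √(2gh), so h = v²/(2g).
h = 16.1²/(2·9.8) = 259/19.60 = 13.2 m.

h = 13.2 m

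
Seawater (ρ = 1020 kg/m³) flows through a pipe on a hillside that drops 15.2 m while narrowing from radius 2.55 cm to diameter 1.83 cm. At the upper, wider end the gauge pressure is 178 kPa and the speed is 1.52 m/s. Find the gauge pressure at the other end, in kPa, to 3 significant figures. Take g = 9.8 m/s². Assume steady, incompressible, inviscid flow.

The volume flow rate is constant, so v₂ = (A₁/A₂)v₁ = (20.4/2.63)·1.52 = 11.8 m/s.
Energy conservation along the streamline gives P₂ = P₁ − ½ρ(v₂² − v₁²) − ρg(h₂ − h₁).
P₂ = 178000 + ½·1020·(1.52² − 11.8²) − 1020·9.8·(−15.2) = 178000 + (-69900) − (-152000) = 260000 Pa.

P₂ ≈ 260 kPa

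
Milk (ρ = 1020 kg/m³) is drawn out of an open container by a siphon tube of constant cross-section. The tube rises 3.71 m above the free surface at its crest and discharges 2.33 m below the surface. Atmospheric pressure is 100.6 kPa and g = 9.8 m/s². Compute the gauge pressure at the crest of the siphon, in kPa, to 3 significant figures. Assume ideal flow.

Bernoulli surface→outlet gives ½v² = g·h_out, so v = √(2·9.8·2.33) = 6.76 m/s.
The bore is uniform, so the speed at the crest is the same v. Bernoulli surface→crest: P_atm = P_top + ½ρv² + ρg·h_top.
P_top = 100600 − ½·1020·6.76² − 1020·9.8·3.71 = 40200 Pa. So P_gauge = P_top − P_atm = -60400 Pa.

P_gauge = -60.4 kPa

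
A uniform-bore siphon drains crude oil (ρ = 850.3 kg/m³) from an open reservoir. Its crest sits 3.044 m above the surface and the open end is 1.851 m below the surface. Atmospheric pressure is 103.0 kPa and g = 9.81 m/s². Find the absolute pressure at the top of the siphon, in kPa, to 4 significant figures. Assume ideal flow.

P_top = 62.17 kPa

The outlet speed comes from Torricelli: v = √(2g·1.851) = 6.026 m/s.
Continuity keeps v the same throughout the tube; from surface to crest, P_atm + 0 = P_top + ½ρv² + ρg·h_top.
P_top = 103000 − ½·850.3·6.026² − 850.3·9.81·3.044 = 62170 Pa.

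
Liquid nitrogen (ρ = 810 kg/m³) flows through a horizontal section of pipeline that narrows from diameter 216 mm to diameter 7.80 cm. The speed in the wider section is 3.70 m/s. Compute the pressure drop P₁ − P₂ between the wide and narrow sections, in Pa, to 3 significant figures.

ΔP = 321000 Pa

Mass conservation (A₁v₁ = A₂v₂) gives v₂ = 3.70 × 366/47.8 = 28.4 m/s.
Bernoulli (h₁ = h₂): P₁ − P₂ = ½ρ(v₂² − v₁²).
P₁ − P₂ = ½·810·(28.4² − 3.70²) = ½·810·791 = 321000 Pa.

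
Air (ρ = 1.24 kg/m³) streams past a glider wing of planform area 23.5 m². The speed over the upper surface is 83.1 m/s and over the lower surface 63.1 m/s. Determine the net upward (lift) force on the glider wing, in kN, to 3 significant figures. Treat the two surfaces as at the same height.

F ≈ 42.6 kN

From P + ½ρv² = const at equal height, P_low − P_up = ½ρ(v_up² − v_low²).
ΔP = ½·1.24·(83.1² − 63.1²) = 1810 Pa.
Lift = ΔP · A = 1810 × 23.5 = 42600 N.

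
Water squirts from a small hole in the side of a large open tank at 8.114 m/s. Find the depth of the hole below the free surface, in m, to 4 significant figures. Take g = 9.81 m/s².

For a small hole in a large open tank, ½v² = gh, giving h = v²/(2g).
h = 8.114²/(2·9.81) = 65.84/19.62 = 3.356 m.

h ≈ 3.356 m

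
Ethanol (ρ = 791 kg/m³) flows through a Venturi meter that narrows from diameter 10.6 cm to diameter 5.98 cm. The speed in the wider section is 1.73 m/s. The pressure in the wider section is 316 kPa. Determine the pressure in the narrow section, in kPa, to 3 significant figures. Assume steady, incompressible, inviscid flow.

Mass conservation (A₁v₁ = A₂v₂) gives v₂ = 1.73 × 88.2/28.1 = 5.44 m/s.
Bernoulli (h₁ = h₂): P₁ − P₂ = ½ρ(v₂² − v₁²).
P₂ = P₁ − ½ρ(v₂² − v₁²) = 316000 − ½·791·(5.44² − 1.73²) = 316000 − 10500 = 305000 Pa.

P₂ ≈ 305 kPa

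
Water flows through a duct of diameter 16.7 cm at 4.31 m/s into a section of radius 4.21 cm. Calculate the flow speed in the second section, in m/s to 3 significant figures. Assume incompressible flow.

Mass conservation (A₁v₁ = A₂v₂) gives v₂ = 4.31 × 219/55.7 = 17.0 m/s.

17.0 m/s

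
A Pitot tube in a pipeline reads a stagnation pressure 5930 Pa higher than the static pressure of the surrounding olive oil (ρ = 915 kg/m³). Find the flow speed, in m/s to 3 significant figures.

v ≈ 3.60 m/s

Bernoulli between the free stream and the stagnation point: ½ρv² = P_stag − P_static.
v = √(2ΔP/ρ) = √(2·5930/915) = 3.60 m/s.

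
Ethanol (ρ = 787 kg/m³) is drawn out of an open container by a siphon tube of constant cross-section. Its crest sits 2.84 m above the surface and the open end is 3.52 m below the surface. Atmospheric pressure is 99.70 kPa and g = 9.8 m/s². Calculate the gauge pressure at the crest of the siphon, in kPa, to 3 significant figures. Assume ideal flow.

The outlet speed comes from Torricelli: v = √(2g·3.52) = 8.31 m/s.
Continuity keeps v the same throughout the tube; from surface to crest, P_atm + 0 = P_top + ½ρv² + ρg·h_top.
P_top = 99700 − ½·787·8.31² − 787·9.8·2.84 = 50600 Pa. So P_gauge = P_top − P_atm = -49100 Pa.

P_gauge ≈ -49.1 kPa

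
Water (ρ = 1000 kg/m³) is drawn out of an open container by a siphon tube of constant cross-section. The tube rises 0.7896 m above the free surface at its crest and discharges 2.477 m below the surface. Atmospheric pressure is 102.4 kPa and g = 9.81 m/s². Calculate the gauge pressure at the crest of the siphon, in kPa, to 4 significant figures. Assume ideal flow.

Bernoulli surface→outlet gives ½v² = g·h_out, so v = √(2·9.81·2.477) = 6.971 m/s.
With constant cross-section the crest speed equals v; applying Bernoulli from the surface up to the crest, P_top = P_atm − ½ρv² − ρg·h_top.
P_top = 102400 − ½·1000·6.971² − 1000·9.81·0.7896 = 70350 Pa. So P_gauge = P_top − P_atm = -32050 Pa.

-32.05 kPa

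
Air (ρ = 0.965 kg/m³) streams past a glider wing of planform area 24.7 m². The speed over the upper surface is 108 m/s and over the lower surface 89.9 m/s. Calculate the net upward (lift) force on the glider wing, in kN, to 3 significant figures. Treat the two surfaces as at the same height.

F ≈ 42.7 kN

From P + ½ρv² = const at equal height, P_low − P_up = ½ρ(v_up² − v_low²).
ΔP = ½·0.965·(108² − 89.9²) = 1730 Pa.
Lift = ΔP · A = 1730 × 24.7 = 42700 N.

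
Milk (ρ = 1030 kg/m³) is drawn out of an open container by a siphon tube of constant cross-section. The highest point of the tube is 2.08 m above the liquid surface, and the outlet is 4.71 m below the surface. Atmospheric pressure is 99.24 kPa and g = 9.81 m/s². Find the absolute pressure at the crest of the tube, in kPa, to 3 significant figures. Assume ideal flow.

P_top = 30.6 kPa

Bernoulli surface→outlet gives ½v² = g·h_out, so v = √(2·9.81·4.71) = 9.61 m/s.
With constant cross-section the crest speed equals v; applying Bernoulli from the surface up to the crest, P_top = P_atm − ½ρv² − ρg·h_top.
P_top = 99240 − ½·1030·9.61² − 1030·9.81·2.08 = 30600 Pa.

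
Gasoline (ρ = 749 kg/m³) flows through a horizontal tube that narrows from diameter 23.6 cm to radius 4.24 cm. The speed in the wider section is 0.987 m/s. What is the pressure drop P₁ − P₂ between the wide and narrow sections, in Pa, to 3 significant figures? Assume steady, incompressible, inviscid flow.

By continuity, v₂ = v₁·A₁/A₂ = 0.987·(437/56.5) = 7.64 m/s.
The pipe is horizontal, so Bernoulli reduces to P₁ + ½ρv₁² = P₂ + ½ρv₂².
P₁ − P₂ = ½·749·(7.64² − 0.987²) = ½·749·57.5 = 21500 Pa.

21500 Pa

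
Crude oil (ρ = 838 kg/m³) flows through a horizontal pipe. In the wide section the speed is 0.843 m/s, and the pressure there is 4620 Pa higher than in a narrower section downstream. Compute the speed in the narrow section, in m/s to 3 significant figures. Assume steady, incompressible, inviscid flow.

Along the level pipe P + ½ρv² is conserved, hence v₂² = v₁² + 2(P₁ − P₂)/ρ.
v₂ = √(0.843² + 2·4620/838) = √(0.711 + 11.0) = 3.43 m/s.

3.43 m/s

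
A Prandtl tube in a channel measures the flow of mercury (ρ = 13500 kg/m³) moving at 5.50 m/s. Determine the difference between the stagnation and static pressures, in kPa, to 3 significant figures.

ΔP ≈ 204 kPa

Bernoulli between the free stream and the stagnation point: ½ρv² = P_stag − P_static.
ΔP = ½·13500·5.50² = 204000 Pa.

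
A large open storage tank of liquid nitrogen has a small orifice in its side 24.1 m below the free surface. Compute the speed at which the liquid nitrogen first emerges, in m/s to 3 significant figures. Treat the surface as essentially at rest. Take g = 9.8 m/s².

21.7 m/s

The surface is effectively still and both ends are open, so ½v² = gh and v = √(2·9.8·24.1) = 21.7 m/s.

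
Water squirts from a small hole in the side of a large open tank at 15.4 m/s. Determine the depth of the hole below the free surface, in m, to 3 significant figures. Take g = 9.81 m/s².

For a small hole in a large open tank, ½v² = gh, giving h = v²/(2g).
h = 15.4²/(2·9.81) = 237/19.62 = 12.1 m.

12.1 m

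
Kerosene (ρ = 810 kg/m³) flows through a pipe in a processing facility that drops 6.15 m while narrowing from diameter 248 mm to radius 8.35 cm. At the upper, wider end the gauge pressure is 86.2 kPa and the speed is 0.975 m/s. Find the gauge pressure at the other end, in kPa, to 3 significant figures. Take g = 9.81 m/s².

Continuity gives A₁v₁ = A₂v₂, so v₂ = (483 cm²)/(219 cm²) × 0.975 m/s = 2.15 m/s.
Bernoulli: P₁ + ½ρv₁² + ρg h₁ = P₂ + ½ρv₂² + ρg h₂, so P₂ = P₁ + ½ρ(v₁² − v₂²) − ρg(h₂ − h₁).
P₂ = 86200 + ½·810·(0.975² − 2.15²) − 810·9.81·(−6.15) = 86200 + (-1490) − (-48900) = 134000 Pa.

P₂ = 134 kPa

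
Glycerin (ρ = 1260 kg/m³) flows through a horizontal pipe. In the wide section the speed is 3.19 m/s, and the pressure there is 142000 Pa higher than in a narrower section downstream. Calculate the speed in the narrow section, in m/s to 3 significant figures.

v₂ = 15.3 m/s

Horizontal Bernoulli: P₁ + ½ρv₁² = P₂ + ½ρv₂², so v₂² = v₁² + 2(P₁ − P₂)/ρ.
v₂ = √(3.19² + 2·142000/1260) = √(10.2 + 225) = 15.3 m/s.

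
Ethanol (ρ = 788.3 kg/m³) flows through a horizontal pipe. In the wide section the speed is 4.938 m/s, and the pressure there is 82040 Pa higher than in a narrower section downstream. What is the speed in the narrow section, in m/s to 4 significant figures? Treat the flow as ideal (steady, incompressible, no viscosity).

v₂ ≈ 15.25 m/s

With h₁ = h₂, rearranging Bernoulli gives v₂ = √(v₁² + 2ΔP/ρ).
v₂ = √(4.938² + 2·82040/788.3) = √(24.38 + 208.1) = 15.25 m/s.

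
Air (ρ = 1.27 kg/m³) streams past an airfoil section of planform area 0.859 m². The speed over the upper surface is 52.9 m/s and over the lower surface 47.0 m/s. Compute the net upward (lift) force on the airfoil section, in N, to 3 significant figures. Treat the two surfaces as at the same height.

F ≈ 322 N

With equal heights on the two surfaces, Bernoulli gives P_lower − P_upper = ½ρ(v_upper² − v_lower²).
ΔP = ½·1.27·(52.9² − 47.0²) = 374 Pa.
Lift = ΔP · A = 374 × 0.859 = 322 N.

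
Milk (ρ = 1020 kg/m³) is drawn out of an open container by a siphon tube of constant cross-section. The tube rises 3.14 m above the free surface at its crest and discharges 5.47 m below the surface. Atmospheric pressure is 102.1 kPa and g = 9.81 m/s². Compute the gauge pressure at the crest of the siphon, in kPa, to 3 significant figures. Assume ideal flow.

The outlet speed comes from Torricelli: v = √(2g·5.47) = 10.4 m/s.
Continuity keeps v the same throughout the tube; from surface to crest, P_atm + 0 = P_top + ½ρv² + ρg·h_top.
P_top = 102100 − ½·1020·10.4² − 1020·9.81·3.14 = 15900 Pa. So P_gauge = P_top − P_atm = -86200 Pa.

P_gauge ≈ -86.2 kPa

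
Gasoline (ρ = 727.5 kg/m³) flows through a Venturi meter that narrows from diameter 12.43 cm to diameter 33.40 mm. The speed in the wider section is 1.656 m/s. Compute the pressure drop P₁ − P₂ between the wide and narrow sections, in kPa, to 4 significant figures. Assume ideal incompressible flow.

Continuity gives A₁v₁ = A₂v₂, so v₂ = (121.3 cm²)/(8.762 cm²) × 1.656 m/s = 22.94 m/s.
With no height change, Bernoulli's equation is P₁ + ½ρv₁² = P₂ + ½ρv₂².
P₁ − P₂ = ½·727.5·(22.94² − 1.656²) = ½·727.5·523.3 = 190300 Pa.

ΔP ≈ 190.3 kPa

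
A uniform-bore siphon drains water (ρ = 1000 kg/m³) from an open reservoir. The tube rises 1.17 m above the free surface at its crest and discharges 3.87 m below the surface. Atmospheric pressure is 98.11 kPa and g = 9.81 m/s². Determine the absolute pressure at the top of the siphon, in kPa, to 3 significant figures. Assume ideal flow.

P_top = 48.7 kPa

From the surface to the outlet (both open to atmosphere, surface at rest): v = √(2g·h_out) = √(2·9.81·3.87) = 8.71 m/s.
Continuity keeps v the same throughout the tube; from surface to crest, P_atm + 0 = P_top + ½ρv² + ρg·h_top.
P_top = 98110 − ½·1000·8.71² − 1000·9.81·1.17 = 48700 Pa.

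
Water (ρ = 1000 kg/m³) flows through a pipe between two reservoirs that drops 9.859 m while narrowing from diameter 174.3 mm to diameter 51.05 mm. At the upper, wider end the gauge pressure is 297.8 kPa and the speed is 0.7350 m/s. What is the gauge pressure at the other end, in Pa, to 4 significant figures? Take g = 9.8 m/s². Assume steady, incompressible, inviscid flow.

Continuity gives A₁v₁ = A₂v₂, so v₂ = (238.6 cm²)/(20.47 cm²) × 0.7350 m/s = 8.568 m/s.
Applying Bernoulli between the two ends and solving for P₂: P₂ = P₁ + ½ρ(v₁² − v₂²) − ρgΔh.
P₂ = 297800 + ½·1000·(0.7350² − 8.568²) − 1000·9.8·(−9.859) = 297800 + (-36440) − (-96620) = 358000 Pa.

358000 Pa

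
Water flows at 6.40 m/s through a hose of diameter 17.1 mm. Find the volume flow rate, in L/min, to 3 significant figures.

Q ≈ 88.2 L/min

Q = A·v = 0.000230 m² × 6.40 m/s = 0.00147 m³/s.
Converting: 0.00147 m³/s × 60000 = 88.2 L/min.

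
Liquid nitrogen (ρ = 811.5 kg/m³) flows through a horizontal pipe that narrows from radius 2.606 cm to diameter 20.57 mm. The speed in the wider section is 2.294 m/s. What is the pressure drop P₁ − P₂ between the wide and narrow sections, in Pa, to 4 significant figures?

By continuity, v₂ = v₁·A₁/A₂ = 2.294·(21.34/3.323) = 14.73 m/s.
With no height change, Bernoulli's equation is P₁ + ½ρv₁² = P₂ + ½ρv₂².
P₁ − P₂ = ½·811.5·(14.73² − 2.294²) = ½·811.5·211.6 = 85870 Pa.

ΔP ≈ 85870 Pa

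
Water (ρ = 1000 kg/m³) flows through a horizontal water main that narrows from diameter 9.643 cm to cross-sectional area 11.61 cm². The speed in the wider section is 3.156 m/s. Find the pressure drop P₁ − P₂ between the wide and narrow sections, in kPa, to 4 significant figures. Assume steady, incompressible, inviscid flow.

By continuity, v₂ = v₁·A₁/A₂ = 3.156·(73.03/11.61) = 19.85 m/s.
Bernoulli (h₁ = h₂): P₁ − P₂ = ½ρ(v₂² − v₁²).
P₁ − P₂ = ½·1000·(19.85² − 3.156²) = ½·1000·384.2 = 192100 Pa.

ΔP = 192.1 kPa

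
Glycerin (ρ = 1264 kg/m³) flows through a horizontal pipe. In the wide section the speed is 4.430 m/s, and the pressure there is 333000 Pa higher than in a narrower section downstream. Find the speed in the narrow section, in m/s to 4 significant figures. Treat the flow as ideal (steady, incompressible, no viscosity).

Horizontal Bernoulli: P₁ + ½ρv₁² = P₂ + ½ρv₂², so v₂² = v₁² + 2(P₁ − P₂)/ρ.
v₂ = √(4.430² + 2·333000/1264) = √(19.62 + 526.9) = 23.38 m/s.

23.38 m/s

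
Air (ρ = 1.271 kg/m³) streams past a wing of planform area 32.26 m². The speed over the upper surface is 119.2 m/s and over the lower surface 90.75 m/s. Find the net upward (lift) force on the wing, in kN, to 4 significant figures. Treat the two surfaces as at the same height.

The faster flow above has the lower pressure; Bernoulli (same height) gives ΔP = ½ρ(v_up² − v_low²).
ΔP = ½·1.271·(119.2² − 90.75²) = 3796 Pa.
Lift = ΔP · A = 3796 × 32.26 = 122500 N.

F ≈ 122.5 kN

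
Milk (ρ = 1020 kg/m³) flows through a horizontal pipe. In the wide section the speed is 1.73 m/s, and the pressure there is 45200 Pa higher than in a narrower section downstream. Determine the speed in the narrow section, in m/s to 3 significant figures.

9.57 m/s

Along the level pipe P + ½ρv² is conserved, hence v₂² = v₁² + 2(P₁ − P₂)/ρ.
v₂ = √(1.73² + 2·45200/1020) = √(2.99 + 88.6) = 9.57 m/s.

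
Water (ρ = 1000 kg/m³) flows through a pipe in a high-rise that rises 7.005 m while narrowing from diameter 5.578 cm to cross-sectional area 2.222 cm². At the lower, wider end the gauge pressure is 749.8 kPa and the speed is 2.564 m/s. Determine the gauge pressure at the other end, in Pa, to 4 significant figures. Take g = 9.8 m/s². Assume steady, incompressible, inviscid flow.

P₂ ≈ 286900 Pa

By continuity, v₂ = v₁·A₁/A₂ = 2.564·(24.44/2.222) = 28.20 m/s.
Applying Bernoulli between the two ends and solving for P₂: P₂ = P₁ + ½ρ(v₁² − v₂²) − ρgΔh.
P₂ = 749800 + ½·1000·(2.564² − 28.20²) − 1000·9.8·(+7.005) = 749800 + (-394300) − (68650) = 286900 Pa.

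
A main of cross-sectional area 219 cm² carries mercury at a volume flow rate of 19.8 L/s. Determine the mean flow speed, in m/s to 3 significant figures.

v = 0.904 m/s

Q = 19.8 L/s = 0.0198 m³/s.
v = Q/A = 0.0198 / 0.0219 = 0.904 m/s.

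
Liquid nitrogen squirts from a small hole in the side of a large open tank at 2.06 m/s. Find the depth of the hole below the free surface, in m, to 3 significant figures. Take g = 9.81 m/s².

For a small hole in a large open tank, ½v² = gh, giving h = v²/(2g).
h = 2.06²/(2·9.81) = 4.24/19.62 = 0.216 m.

h ≈ 0.216 m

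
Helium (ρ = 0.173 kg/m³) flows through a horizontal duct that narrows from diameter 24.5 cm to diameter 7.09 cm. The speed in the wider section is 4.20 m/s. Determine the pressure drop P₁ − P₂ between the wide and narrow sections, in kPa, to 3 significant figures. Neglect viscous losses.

ΔP ≈ 0.216 kPa

Mass conservation (A₁v₁ = A₂v₂) gives v₂ = 4.20 × 471/39.5 = 50.2 m/s.
With no height change, Bernoulli's equation is P₁ + ½ρv₁² = P₂ + ½ρv₂².
P₁ − P₂ = ½·0.173·(50.2² − 4.20²) = ½·0.173·2500 = 216 Pa.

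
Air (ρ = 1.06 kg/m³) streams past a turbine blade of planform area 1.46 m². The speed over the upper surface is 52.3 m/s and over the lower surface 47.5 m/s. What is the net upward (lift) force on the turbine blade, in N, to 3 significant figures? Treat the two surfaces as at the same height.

F ≈ 371 N

With equal heights on the two surfaces, Bernoulli gives P_lower − P_upper = ½ρ(v_upper² − v_lower²).
ΔP = ½·1.06·(52.3² − 47.5²) = 254 Pa.
Lift = ΔP · A = 254 × 1.46 = 371 N.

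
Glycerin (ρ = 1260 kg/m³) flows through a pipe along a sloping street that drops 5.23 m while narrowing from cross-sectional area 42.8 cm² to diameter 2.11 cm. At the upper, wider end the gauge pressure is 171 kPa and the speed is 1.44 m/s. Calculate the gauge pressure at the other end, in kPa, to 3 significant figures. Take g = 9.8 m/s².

41.2 kPa

By continuity, v₂ = v₁·A₁/A₂ = 1.44·(42.8/3.50) = 17.6 m/s.
Bernoulli: P₁ + ½ρv₁² + ρg h₁ = P₂ + ½ρv₂² + ρg h₂, so P₂ = P₁ + ½ρ(v₁² − v₂²) − ρg(h₂ − h₁).
P₂ = 171000 + ½·1260·(1.44² − 17.6²) − 1260·9.8·(−5.23) = 171000 + (-194000) − (-64600) = 41200 Pa.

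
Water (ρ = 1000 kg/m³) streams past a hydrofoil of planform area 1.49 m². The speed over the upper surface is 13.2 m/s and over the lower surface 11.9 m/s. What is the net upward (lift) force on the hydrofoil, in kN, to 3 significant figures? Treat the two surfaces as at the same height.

From P + ½ρv² = const at equal height, P_low − P_up = ½ρ(v_up² − v_low²).
ΔP = ½·1000·(13.2² − 11.9²) = 16300 Pa.
Lift = ΔP · A = 16300 × 1.49 = 24300 N.

F ≈ 24.3 kN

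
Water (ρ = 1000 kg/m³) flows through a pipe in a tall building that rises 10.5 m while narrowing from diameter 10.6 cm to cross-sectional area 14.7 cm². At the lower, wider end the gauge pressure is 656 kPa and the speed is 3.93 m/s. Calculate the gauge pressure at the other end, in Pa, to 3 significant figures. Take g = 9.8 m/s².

By continuity, v₂ = v₁·A₁/A₂ = 3.93·(88.2/14.7) = 23.6 m/s.
Bernoulli: P₁ + ½ρv₁² + ρg h₁ = P₂ + ½ρv₂² + ρg h₂, so P₂ = P₁ + ½ρ(v₁² − v₂²) − ρg(h₂ − h₁).
P₂ = 656000 + ½·1000·(3.93² − 23.6²) − 1000·9.8·(+10.5) = 656000 + (-271000) − (103000) = 283000 Pa.

P₂ ≈ 283000 Pa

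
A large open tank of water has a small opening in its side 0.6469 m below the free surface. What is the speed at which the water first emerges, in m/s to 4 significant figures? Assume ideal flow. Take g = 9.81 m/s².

3.563 m/s

With the surface at rest and both surface and jet at atmospheric pressure, Bernoulli gives ρg h = ½ρv², so v = √(2gh) = √(2·9.81·0.6469) = 3.563 m/s.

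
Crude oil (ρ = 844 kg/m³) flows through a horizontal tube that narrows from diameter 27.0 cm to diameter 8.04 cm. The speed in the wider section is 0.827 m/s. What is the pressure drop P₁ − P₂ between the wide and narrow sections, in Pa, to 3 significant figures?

ΔP ≈ 36400 Pa

By continuity, v₂ = v₁·A₁/A₂ = 0.827·(573/50.8) = 9.33 m/s.
Along the horizontal streamline, P + ½ρv² is constant.
P₁ − P₂ = ½·844·(9.33² − 0.827²) = ½·844·86.3 = 36400 Pa.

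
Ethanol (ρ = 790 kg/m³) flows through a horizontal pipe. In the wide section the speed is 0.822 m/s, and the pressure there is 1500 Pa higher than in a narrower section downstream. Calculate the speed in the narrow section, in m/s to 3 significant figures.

Horizontal Bernoulli: P₁ + ½ρv₁² = P₂ + ½ρv₂², so v₂² = v₁² + 2(P₁ − P₂)/ρ.
v₂ = √(0.822² + 2·1500/790) = √(0.676 + 3.80) = 2.11 m/s.

v₂ = 2.11 m/s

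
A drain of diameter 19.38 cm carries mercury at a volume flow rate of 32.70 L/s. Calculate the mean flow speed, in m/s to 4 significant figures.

Q = 32.70 L/s = 0.03270 m³/s.
v = Q/A = 0.03270 / 0.02950 = 1.109 m/s.

v ≈ 1.109 m/s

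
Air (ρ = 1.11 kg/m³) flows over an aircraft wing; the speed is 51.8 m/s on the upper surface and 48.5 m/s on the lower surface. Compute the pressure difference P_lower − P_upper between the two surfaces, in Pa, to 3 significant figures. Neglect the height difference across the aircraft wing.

ΔP = 184 Pa

Bernoulli (same height): P_lower − P_upper = ½ρ(v_upper² − v_lower²).
ΔP = ½·1.11·(51.8² − 48.5²) = 184 Pa.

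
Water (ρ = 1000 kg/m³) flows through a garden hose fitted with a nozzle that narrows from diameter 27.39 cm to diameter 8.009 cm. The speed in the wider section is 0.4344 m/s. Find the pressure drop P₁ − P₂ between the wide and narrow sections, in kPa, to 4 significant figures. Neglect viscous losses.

12.81 kPa

By continuity, v₂ = v₁·A₁/A₂ = 0.4344·(589.2/50.38) = 5.081 m/s.
With no height change, Bernoulli's equation is P₁ + ½ρv₁² = P₂ + ½ρv₂².
P₁ − P₂ = ½·1000·(5.081² − 0.4344²) = ½·1000·25.62 = 12810 Pa.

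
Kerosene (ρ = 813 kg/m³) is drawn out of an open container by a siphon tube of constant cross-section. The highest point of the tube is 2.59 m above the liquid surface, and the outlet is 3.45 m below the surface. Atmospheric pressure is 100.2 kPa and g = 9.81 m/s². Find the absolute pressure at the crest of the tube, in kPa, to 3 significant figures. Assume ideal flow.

52.0 kPa

Bernoulli surface→outlet gives ½v² = g·h_out, so v = √(2·9.81·3.45) = 8.23 m/s.
The bore is uniform, so the speed at the crest is the same v. Bernoulli surface→crest: P_atm = P_top + ½ρv² + ρg·h_top.
P_top = 100200 − ½·813·8.23² − 813·9.81·2.59 = 52000 Pa.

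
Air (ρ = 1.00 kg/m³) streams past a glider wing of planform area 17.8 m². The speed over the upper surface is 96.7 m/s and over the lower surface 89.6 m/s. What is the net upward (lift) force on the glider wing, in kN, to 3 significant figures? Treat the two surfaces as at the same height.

F ≈ 11.8 kN

The faster flow above has the lower pressure; Bernoulli (same height) gives ΔP = ½ρ(v_up² − v_low²).
ΔP = ½·1.00·(96.7² − 89.6²) = 661 Pa.
Lift = ΔP · A = 661 × 17.8 = 11800 N.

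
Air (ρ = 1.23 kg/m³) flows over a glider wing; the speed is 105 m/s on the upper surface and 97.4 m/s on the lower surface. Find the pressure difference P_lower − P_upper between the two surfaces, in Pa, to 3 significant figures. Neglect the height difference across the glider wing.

The pressure is lower where the speed is higher: ΔP = ½ρ(v_up² − v_low²).
ΔP = ½·1.23·(105² − 97.4²) = 946 Pa.

946 Pa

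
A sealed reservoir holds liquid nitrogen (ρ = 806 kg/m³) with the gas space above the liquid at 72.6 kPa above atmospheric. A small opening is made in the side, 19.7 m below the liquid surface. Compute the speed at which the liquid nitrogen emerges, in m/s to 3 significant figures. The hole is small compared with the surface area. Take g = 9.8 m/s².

23.8 m/s

Take point 1 at the surface (v₁ ≈ 0) and point 2 at the hole (at atmospheric pressure). Bernoulli: P₁ + ρg h = P_atm + ½ρv₂².
With P₁ − P_atm = 72600 Pa, v₂ = √(2gh + 2ΔP/ρ) = √(2·9.8·19.7 + 2·72600/806) = 23.8 m/s.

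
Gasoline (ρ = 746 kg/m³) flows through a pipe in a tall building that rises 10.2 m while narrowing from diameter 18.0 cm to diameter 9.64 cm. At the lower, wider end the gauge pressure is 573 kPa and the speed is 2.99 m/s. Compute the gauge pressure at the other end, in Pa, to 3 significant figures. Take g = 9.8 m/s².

Continuity gives A₁v₁ = A₂v₂, so v₂ = (254 cm²)/(73.0 cm²) × 2.99 m/s = 10.4 m/s.
Applying Bernoulli between the two ends and solving for P₂: P₂ = P₁ + ½ρ(v₁² − v₂²) − ρgΔh.
P₂ = 573000 + ½·746·(2.99² − 10.4²) − 746·9.8·(+10.2) = 573000 + (-37200) − (74600) = 461000 Pa.

P₂ ≈ 461000 Pa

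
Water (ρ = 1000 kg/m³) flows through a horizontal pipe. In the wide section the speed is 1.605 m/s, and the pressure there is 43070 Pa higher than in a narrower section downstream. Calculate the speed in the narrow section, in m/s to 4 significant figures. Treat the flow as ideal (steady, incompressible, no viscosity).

Horizontal Bernoulli: P₁ + ½ρv₁² = P₂ + ½ρv₂², so v₂² = v₁² + 2(P₁ − P₂)/ρ.
v₂ = √(1.605² + 2·43070/1000) = √(2.576 + 86.14) = 9.419 m/s.

v₂ = 9.419 m/s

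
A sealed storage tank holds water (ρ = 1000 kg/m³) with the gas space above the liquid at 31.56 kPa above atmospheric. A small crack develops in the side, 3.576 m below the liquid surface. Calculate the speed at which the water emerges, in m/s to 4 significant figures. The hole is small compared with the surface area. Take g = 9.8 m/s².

11.54 m/s

Take point 1 at the surface (v₁ ≈ 0) and point 2 at the hole (at atmospheric pressure). Bernoulli: P₁ + ρg h = P_atm + ½ρv₂².
With P₁ − P_atm = 31560 Pa, v₂ = √(2gh + 2ΔP/ρ) = √(2·9.8·3.576 + 2·31560/1000) = 11.54 m/s.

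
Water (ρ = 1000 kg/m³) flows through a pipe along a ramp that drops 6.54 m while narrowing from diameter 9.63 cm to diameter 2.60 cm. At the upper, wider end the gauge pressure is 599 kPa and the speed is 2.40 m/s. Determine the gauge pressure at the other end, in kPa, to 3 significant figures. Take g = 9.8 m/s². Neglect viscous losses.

P₂ = 124 kPa

Continuity gives A₁v₁ = A₂v₂, so v₂ = (72.8 cm²)/(5.31 cm²) × 2.40 m/s = 32.9 m/s.
Applying Bernoulli between the two ends and solving for P₂: P₂ = P₁ + ½ρ(v₁² − v₂²) − ρgΔh.
P₂ = 599000 + ½·1000·(2.40² − 32.9²) − 1000·9.8·(−6.54) = 599000 + (-539000) − (-64100) = 124000 Pa.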